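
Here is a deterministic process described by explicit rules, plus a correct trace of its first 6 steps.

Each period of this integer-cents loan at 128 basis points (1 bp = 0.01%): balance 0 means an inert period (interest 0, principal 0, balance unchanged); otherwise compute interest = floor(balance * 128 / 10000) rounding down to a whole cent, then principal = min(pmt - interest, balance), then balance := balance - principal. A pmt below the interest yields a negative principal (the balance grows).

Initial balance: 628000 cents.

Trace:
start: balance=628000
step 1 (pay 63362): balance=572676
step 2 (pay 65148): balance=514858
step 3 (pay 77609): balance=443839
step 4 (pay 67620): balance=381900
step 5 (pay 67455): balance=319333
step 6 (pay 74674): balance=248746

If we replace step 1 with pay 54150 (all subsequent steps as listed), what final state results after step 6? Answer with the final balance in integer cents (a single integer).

(re-executing from step 1 with the substitution; state before step 1: balance=628000)
step 1 (pay 54150): balance=581888
step 2 (pay 65148): balance=524188
step 3 (pay 77609): balance=453288
step 4 (pay 67620): balance=391470
step 5 (pay 67455): balance=329025
step 6 (pay 74674): balance=258562

258562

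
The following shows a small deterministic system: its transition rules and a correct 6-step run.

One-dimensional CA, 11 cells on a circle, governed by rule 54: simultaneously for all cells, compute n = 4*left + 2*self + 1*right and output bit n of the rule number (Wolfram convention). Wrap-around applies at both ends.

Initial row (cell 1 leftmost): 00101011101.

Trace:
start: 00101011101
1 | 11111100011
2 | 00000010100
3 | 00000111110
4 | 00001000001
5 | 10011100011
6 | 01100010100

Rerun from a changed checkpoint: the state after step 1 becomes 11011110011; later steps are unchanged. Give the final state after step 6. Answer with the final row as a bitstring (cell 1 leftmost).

11111000000

state after step 1 := 11011110011
2 | 00100001100
3 | 01110010010
4 | 10001111111
5 | 01010000000
6 | 11111000000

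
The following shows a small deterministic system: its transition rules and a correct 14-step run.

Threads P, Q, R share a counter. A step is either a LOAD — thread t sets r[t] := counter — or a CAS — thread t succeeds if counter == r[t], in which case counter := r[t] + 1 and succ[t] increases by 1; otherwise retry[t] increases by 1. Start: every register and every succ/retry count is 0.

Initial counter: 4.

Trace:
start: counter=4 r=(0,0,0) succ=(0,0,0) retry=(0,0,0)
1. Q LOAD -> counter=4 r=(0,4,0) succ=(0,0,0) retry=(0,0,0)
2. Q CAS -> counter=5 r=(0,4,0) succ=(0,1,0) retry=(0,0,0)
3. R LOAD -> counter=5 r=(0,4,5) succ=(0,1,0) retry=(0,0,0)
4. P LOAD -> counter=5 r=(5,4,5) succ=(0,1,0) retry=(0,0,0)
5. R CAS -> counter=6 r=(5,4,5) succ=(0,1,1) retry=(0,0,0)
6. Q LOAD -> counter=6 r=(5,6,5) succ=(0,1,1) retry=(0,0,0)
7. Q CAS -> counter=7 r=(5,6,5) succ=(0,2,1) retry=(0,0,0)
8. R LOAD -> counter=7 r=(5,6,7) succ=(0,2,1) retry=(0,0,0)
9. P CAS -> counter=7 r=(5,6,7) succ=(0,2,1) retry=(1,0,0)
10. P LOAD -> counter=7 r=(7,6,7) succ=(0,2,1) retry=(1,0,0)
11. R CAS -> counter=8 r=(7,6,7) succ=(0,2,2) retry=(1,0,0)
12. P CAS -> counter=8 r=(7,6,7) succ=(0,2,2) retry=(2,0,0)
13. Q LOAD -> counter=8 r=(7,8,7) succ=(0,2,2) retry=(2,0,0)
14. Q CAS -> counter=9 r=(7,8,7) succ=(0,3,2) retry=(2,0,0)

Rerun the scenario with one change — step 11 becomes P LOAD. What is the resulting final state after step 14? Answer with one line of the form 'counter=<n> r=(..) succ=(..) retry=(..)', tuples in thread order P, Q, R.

counter=9 r=(7,8,7) succ=(1,3,1) retry=(1,0,0)

(re-executing from step 11 with the substitution; state before step 11: counter=7 r=(7,6,7) succ=(0,2,1) retry=(1,0,0))
11. P LOAD -> counter=7 r=(7,6,7) succ=(0,2,1) retry=(1,0,0)
12. P CAS -> counter=8 r=(7,6,7) succ=(1,2,1) retry=(1,0,0)
13. Q LOAD -> counter=8 r=(7,8,7) succ=(1,2,1) retry=(1,0,0)
14. Q CAS -> counter=9 r=(7,8,7) succ=(1,3,1) retry=(1,0,0)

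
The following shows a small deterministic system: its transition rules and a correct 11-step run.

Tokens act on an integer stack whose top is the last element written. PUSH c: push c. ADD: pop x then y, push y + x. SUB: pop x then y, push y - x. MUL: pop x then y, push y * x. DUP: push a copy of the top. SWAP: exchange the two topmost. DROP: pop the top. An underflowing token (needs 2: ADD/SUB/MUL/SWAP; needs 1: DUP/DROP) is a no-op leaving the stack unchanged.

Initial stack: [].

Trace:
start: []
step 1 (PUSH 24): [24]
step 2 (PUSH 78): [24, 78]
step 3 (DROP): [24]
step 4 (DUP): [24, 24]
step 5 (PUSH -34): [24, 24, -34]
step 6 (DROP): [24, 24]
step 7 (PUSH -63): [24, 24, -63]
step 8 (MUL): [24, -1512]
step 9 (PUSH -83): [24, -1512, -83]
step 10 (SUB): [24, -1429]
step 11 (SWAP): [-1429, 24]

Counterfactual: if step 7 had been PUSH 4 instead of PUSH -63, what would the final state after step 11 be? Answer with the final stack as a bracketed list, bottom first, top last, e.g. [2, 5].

[179, 24]

(re-executing from step 7 with the substitution; state before step 7: [24, 24])
step 7 (PUSH 4): [24, 24, 4]
step 8 (MUL): [24, 96]
step 9 (PUSH -83): [24, 96, -83]
step 10 (SUB): [24, 179]
step 11 (SWAP): [179, 24]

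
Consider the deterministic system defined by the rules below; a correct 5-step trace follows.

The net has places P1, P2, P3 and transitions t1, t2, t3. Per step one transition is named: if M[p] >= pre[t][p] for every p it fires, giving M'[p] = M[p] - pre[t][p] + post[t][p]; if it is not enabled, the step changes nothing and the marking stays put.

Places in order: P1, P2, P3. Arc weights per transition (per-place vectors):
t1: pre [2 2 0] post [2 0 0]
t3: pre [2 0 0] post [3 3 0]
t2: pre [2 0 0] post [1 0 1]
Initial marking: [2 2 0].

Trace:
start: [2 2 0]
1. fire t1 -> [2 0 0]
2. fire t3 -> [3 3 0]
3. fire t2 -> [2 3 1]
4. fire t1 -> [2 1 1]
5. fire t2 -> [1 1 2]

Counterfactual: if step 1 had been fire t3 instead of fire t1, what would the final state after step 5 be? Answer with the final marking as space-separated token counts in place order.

2 6 2

(re-executing from step 1 with the substitution; state before step 1: [2 2 0])
1. fire t3 -> [3 5 0]
2. fire t3 -> [4 8 0]
3. fire t2 -> [3 8 1]
4. fire t1 -> [3 6 1]
5. fire t2 -> [2 6 2]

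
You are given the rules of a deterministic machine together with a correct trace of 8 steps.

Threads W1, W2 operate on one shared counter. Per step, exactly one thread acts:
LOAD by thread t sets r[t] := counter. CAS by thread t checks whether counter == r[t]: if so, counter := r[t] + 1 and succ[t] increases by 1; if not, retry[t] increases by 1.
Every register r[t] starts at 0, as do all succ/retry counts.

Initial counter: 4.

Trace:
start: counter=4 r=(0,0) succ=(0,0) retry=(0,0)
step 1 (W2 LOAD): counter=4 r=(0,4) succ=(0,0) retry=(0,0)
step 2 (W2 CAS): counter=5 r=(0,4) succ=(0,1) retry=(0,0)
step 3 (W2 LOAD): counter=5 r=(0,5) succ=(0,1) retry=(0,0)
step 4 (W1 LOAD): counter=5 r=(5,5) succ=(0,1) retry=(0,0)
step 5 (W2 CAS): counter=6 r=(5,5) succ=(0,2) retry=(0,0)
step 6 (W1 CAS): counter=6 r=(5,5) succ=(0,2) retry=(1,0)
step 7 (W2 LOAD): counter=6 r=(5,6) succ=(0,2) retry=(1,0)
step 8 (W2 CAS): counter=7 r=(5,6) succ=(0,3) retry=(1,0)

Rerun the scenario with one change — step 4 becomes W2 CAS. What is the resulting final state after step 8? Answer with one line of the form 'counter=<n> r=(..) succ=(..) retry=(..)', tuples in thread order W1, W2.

counter=7 r=(0,6) succ=(0,3) retry=(1,1)

(re-executing from step 4 with the substitution; state before step 4: counter=5 r=(0,5) succ=(0,1) retry=(0,0))
step 4 (W2 CAS): counter=6 r=(0,5) succ=(0,2) retry=(0,0)
step 5 (W2 CAS): counter=6 r=(0,5) succ=(0,2) retry=(0,1)
step 6 (W1 CAS): counter=6 r=(0,5) succ=(0,2) retry=(1,1)
step 7 (W2 LOAD): counter=6 r=(0,6) succ=(0,2) retry=(1,1)
step 8 (W2 CAS): counter=7 r=(0,6) succ=(0,3) retry=(1,1)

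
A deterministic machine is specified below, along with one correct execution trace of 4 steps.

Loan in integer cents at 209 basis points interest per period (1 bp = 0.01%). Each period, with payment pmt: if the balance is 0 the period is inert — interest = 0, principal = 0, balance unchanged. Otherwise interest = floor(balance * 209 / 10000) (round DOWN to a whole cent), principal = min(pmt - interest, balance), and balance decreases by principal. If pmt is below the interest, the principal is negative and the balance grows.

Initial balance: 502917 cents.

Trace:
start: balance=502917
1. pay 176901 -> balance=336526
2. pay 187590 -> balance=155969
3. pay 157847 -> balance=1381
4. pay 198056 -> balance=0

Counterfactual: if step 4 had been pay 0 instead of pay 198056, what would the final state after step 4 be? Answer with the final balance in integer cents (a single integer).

1409

(re-executing from step 4 with the substitution; state before step 4: balance=1381)
4. pay 0 -> balance=1409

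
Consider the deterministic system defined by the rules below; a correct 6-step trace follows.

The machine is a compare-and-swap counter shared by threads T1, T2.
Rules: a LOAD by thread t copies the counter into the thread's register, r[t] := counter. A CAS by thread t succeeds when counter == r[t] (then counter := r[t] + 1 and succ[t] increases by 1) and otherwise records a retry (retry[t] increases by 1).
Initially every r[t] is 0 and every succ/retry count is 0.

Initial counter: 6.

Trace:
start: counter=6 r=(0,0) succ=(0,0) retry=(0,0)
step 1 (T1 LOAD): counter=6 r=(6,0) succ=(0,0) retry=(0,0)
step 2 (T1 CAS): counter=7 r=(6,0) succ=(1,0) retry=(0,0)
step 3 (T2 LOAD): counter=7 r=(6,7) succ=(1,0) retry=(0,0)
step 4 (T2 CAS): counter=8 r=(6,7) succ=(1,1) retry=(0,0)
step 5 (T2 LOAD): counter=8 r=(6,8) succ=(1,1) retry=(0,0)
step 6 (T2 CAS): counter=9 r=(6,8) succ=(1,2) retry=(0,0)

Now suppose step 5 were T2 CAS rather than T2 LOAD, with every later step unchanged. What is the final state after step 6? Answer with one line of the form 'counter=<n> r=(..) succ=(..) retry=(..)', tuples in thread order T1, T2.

counter=8 r=(6,7) succ=(1,1) retry=(0,2)

(re-executing from step 5 with the substitution; state before step 5: counter=8 r=(6,7) succ=(1,1) retry=(0,0))
step 5 (T2 CAS): counter=8 r=(6,7) succ=(1,1) retry=(0,1)
step 6 (T2 CAS): counter=8 r=(6,7) succ=(1,1) retry=(0,2)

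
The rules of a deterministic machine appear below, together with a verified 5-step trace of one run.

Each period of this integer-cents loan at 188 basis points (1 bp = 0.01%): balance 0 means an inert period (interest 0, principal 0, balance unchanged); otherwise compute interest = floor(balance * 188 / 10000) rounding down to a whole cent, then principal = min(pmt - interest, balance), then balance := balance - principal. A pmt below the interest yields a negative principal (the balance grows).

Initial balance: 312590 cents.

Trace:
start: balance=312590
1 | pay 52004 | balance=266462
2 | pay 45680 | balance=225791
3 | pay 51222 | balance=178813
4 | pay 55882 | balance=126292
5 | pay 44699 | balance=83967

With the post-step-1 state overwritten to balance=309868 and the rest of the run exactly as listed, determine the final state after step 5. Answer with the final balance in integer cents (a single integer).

130731

state after step 1 := balance=309868
2 | pay 45680 | balance=270013
3 | pay 51222 | balance=223867
4 | pay 55882 | balance=172193
5 | pay 44699 | balance=130731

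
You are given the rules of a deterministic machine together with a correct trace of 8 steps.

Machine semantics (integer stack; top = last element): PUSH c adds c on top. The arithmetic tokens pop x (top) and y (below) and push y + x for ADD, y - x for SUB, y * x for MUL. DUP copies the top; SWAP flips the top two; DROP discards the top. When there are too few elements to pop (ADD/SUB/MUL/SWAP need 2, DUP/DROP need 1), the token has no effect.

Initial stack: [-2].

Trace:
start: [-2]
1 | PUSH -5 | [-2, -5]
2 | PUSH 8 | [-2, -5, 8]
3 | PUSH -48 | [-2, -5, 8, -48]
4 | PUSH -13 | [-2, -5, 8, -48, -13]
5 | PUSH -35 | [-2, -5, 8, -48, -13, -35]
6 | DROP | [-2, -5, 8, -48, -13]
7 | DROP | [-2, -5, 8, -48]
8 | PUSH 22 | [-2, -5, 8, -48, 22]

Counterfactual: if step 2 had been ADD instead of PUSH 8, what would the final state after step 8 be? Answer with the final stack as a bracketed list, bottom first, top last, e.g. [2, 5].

[-7, -48, 22]

(re-executing from step 2 with the substitution; state before step 2: [-2, -5])
2 | ADD | [-7]
3 | PUSH -48 | [-7, -48]
4 | PUSH -13 | [-7, -48, -13]
5 | PUSH -35 | [-7, -48, -13, -35]
6 | DROP | [-7, -48, -13]
7 | DROP | [-7, -48]
8 | PUSH 22 | [-7, -48, 22]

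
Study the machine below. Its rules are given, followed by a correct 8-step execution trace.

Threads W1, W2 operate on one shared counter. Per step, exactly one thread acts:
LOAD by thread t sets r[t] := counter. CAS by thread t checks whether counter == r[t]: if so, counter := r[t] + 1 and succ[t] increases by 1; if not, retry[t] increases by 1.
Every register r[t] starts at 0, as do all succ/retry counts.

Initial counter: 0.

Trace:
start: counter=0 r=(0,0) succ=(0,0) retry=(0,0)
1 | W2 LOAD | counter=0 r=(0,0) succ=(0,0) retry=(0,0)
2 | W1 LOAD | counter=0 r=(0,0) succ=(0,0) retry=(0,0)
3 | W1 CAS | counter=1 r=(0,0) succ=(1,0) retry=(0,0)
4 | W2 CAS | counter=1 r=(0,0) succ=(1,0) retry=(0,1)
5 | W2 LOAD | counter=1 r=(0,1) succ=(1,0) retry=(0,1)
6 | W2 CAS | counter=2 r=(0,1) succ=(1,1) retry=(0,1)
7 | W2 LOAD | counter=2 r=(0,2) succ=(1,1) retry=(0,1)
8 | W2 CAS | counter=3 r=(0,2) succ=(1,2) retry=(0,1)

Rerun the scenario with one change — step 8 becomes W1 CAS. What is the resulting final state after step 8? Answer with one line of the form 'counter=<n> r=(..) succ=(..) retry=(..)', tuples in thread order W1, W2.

counter=2 r=(0,2) succ=(1,1) retry=(1,1)

(re-executing from step 8 with the substitution; state before step 8: counter=2 r=(0,2) succ=(1,1) retry=(0,1))
8 | W1 CAS | counter=2 r=(0,2) succ=(1,1) retry=(1,1)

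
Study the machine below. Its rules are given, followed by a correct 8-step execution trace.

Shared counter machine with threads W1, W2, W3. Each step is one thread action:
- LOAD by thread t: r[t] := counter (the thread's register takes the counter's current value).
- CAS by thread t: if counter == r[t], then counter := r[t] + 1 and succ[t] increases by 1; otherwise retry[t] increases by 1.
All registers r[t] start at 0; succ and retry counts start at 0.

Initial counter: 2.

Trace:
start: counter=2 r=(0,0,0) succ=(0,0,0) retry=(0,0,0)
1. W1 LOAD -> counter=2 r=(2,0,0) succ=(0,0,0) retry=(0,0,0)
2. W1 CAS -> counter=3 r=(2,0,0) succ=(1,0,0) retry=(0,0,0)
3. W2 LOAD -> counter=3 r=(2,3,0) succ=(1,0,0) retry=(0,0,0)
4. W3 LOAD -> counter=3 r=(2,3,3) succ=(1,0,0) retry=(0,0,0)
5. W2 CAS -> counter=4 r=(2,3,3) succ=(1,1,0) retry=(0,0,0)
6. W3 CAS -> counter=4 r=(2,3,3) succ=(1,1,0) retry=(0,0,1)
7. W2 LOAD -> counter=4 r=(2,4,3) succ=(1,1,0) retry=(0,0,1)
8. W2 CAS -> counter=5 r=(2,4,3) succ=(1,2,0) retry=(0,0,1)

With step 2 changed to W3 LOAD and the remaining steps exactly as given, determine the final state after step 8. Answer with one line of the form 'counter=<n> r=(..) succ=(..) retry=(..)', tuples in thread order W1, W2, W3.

counter=4 r=(2,3,2) succ=(0,2,0) retry=(0,0,1)

(re-executing from step 2 with the substitution; state before step 2: counter=2 r=(2,0,0) succ=(0,0,0) retry=(0,0,0))
2. W3 LOAD -> counter=2 r=(2,0,2) succ=(0,0,0) retry=(0,0,0)
3. W2 LOAD -> counter=2 r=(2,2,2) succ=(0,0,0) retry=(0,0,0)
4. W3 LOAD -> counter=2 r=(2,2,2) succ=(0,0,0) retry=(0,0,0)
5. W2 CAS -> counter=3 r=(2,2,2) succ=(0,1,0) retry=(0,0,0)
6. W3 CAS -> counter=3 r=(2,2,2) succ=(0,1,0) retry=(0,0,1)
7. W2 LOAD -> counter=3 r=(2,3,2) succ=(0,1,0) retry=(0,0,1)
8. W2 CAS -> counter=4 r=(2,3,2) succ=(0,2,0) retry=(0,0,1)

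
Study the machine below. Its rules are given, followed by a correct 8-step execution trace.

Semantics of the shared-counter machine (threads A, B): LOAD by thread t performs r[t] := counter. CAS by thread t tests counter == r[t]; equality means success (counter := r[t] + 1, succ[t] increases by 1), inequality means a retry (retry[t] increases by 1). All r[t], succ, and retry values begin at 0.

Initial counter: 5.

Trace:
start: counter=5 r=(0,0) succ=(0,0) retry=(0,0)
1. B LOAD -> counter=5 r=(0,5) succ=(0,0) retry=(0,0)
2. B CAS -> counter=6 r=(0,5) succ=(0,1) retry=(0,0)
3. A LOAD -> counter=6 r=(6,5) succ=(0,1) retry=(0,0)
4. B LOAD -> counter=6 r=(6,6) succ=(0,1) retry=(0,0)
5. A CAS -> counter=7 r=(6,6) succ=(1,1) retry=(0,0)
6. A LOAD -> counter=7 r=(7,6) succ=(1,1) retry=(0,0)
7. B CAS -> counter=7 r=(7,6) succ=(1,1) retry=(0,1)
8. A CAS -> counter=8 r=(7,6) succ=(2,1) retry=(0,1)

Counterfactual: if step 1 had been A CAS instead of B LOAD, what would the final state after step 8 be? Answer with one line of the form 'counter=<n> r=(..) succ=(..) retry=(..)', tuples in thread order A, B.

counter=7 r=(6,5) succ=(2,0) retry=(1,2)

(re-executing from step 1 with the substitution; state before step 1: counter=5 r=(0,0) succ=(0,0) retry=(0,0))
1. A CAS -> counter=5 r=(0,0) succ=(0,0) retry=(1,0)
2. B CAS -> counter=5 r=(0,0) succ=(0,0) retry=(1,1)
3. A LOAD -> counter=5 r=(5,0) succ=(0,0) retry=(1,1)
4. B LOAD -> counter=5 r=(5,5) succ=(0,0) retry=(1,1)
5. A CAS -> counter=6 r=(5,5) succ=(1,0) retry=(1,1)
6. A LOAD -> counter=6 r=(6,5) succ=(1,0) retry=(1,1)
7. B CAS -> counter=6 r=(6,5) succ=(1,0) retry=(1,2)
8. A CAS -> counter=7 r=(6,5) succ=(2,0) retry=(1,2)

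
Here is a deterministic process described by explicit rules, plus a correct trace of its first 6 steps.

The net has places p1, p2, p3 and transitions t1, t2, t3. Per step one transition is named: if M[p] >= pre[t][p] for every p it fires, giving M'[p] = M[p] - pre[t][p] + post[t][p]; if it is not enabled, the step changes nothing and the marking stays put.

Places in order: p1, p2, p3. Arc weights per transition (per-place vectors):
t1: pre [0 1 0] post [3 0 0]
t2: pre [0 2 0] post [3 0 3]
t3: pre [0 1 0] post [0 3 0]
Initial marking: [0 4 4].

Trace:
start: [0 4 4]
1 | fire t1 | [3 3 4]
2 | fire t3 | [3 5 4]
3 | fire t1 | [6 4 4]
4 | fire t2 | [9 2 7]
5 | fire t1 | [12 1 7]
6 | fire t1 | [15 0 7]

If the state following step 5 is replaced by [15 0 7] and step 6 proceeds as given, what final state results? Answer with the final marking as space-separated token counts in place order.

state after step 5 := [15 0 7]
6 | fire t1 | [15 0 7]

15 0 7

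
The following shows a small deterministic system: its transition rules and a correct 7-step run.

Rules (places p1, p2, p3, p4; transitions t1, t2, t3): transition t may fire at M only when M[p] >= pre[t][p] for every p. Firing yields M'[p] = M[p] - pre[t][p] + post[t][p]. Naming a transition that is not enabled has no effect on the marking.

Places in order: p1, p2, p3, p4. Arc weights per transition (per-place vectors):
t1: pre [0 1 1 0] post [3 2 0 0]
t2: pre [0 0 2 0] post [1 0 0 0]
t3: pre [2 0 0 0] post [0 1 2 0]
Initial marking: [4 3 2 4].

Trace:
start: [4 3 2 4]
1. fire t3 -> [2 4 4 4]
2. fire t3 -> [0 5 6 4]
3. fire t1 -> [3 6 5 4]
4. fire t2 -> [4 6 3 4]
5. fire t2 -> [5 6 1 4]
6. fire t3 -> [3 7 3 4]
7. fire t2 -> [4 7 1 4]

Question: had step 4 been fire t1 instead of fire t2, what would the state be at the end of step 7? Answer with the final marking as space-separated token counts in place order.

(re-executing from step 4 with the substitution; state before step 4: [3 6 5 4])
4. fire t1 -> [6 7 4 4]
5. fire t2 -> [7 7 2 4]
6. fire t3 -> [5 8 4 4]
7. fire t2 -> [6 8 2 4]

6 8 2 4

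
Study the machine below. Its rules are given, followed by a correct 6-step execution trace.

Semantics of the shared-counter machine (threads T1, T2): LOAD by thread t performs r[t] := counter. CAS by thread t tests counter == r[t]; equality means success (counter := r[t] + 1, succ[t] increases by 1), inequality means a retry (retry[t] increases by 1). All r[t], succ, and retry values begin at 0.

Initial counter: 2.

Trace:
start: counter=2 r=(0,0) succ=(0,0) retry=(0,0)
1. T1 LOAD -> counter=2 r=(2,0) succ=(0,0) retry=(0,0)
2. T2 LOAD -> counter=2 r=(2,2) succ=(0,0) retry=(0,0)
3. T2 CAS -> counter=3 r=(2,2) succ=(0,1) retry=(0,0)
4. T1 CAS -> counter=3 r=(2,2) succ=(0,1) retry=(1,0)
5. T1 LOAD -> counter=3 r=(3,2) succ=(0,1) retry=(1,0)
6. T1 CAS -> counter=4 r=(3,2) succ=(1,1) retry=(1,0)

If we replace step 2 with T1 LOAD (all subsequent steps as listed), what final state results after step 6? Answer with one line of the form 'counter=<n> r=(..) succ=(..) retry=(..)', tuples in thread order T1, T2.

counter=4 r=(3,0) succ=(2,0) retry=(0,1)

(re-executing from step 2 with the substitution; state before step 2: counter=2 r=(2,0) succ=(0,0) retry=(0,0))
2. T1 LOAD -> counter=2 r=(2,0) succ=(0,0) retry=(0,0)
3. T2 CAS -> counter=2 r=(2,0) succ=(0,0) retry=(0,1)
4. T1 CAS -> counter=3 r=(2,0) succ=(1,0) retry=(0,1)
5. T1 LOAD -> counter=3 r=(3,0) succ=(1,0) retry=(0,1)
6. T1 CAS -> counter=4 r=(3,0) succ=(2,0) retry=(0,1)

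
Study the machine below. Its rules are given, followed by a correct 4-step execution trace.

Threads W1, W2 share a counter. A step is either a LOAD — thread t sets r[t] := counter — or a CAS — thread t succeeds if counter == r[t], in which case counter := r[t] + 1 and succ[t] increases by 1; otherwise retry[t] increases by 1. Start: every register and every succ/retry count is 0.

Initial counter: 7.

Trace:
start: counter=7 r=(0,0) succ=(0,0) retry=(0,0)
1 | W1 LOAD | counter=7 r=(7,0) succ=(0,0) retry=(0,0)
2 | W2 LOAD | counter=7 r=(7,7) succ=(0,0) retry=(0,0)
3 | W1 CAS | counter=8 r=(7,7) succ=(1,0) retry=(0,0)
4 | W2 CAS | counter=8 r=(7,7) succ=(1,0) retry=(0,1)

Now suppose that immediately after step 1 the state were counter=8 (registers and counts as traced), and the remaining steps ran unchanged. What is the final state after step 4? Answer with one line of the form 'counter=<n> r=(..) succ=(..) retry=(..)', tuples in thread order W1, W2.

state after step 1 := counter=8 r=(7,0) succ=(0,0) retry=(0,0)
2 | W2 LOAD | counter=8 r=(7,8) succ=(0,0) retry=(0,0)
3 | W1 CAS | counter=8 r=(7,8) succ=(0,0) retry=(1,0)
4 | W2 CAS | counter=9 r=(7,8) succ=(0,1) retry=(1,0)

counter=9 r=(7,8) succ=(0,1) retry=(1,0)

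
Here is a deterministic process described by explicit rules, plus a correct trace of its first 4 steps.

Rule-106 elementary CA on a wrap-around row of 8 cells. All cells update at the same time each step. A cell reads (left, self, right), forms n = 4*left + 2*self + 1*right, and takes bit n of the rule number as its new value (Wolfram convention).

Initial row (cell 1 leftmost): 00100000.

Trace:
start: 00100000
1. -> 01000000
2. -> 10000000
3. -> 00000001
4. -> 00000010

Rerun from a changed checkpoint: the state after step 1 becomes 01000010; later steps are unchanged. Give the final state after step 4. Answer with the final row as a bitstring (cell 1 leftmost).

00010010

state after step 1 := 01000010
2. -> 10000100
3. -> 00001001
4. -> 00010010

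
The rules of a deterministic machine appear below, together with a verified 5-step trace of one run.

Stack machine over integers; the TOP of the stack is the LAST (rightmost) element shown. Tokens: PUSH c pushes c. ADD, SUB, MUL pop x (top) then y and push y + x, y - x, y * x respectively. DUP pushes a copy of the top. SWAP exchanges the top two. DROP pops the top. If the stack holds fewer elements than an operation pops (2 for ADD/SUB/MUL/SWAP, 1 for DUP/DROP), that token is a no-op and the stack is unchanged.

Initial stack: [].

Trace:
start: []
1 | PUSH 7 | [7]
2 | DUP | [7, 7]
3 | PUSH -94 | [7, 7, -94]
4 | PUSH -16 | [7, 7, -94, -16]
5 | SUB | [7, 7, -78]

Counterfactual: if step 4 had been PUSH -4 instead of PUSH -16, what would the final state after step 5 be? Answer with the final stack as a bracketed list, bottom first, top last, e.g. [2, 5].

[7, 7, -90]

(re-executing from step 4 with the substitution; state before step 4: [7, 7, -94])
4 | PUSH -4 | [7, 7, -94, -4]
5 | SUB | [7, 7, -90]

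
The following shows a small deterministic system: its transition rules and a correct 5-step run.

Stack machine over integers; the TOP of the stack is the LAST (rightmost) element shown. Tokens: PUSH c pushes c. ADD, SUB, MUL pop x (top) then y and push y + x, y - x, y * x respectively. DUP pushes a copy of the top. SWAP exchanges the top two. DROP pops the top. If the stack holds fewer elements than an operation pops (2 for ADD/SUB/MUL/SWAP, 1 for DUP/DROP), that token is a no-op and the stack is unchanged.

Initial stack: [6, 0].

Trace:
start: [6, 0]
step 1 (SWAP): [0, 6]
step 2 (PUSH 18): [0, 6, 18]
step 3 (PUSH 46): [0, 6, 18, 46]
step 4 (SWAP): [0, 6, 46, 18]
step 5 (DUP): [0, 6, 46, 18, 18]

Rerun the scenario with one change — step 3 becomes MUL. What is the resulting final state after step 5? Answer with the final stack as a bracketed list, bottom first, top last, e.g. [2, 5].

[108, 0, 0]

(re-executing from step 3 with the substitution; state before step 3: [0, 6, 18])
step 3 (MUL): [0, 108]
step 4 (SWAP): [108, 0]
step 5 (DUP): [108, 0, 0]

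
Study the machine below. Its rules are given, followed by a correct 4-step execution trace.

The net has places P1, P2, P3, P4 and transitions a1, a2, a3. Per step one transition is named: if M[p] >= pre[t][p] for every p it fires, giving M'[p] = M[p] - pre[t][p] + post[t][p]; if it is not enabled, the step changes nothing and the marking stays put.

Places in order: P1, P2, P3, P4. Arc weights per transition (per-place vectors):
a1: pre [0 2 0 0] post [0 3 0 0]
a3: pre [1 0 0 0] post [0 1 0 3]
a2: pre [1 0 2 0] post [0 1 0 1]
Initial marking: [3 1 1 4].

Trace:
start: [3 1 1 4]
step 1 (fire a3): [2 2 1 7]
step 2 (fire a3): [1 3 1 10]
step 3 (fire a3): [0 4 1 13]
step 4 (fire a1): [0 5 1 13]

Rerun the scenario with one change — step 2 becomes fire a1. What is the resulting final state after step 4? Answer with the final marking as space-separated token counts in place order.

1 5 1 10

(re-executing from step 2 with the substitution; state before step 2: [2 2 1 7])
step 2 (fire a1): [2 3 1 7]
step 3 (fire a3): [1 4 1 10]
step 4 (fire a1): [1 5 1 10]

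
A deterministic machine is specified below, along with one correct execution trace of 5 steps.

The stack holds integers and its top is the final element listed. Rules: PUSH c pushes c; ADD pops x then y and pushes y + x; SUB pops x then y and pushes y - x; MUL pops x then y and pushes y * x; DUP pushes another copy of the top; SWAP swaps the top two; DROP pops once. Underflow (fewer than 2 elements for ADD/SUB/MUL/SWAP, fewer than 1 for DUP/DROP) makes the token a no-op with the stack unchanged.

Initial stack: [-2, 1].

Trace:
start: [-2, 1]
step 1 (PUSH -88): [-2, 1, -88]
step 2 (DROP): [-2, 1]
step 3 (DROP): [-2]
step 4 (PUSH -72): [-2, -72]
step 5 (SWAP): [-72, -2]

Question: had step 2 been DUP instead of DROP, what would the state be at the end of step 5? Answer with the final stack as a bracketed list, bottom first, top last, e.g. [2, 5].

(re-executing from step 2 with the substitution; state before step 2: [-2, 1, -88])
step 2 (DUP): [-2, 1, -88, -88]
step 3 (DROP): [-2, 1, -88]
step 4 (PUSH -72): [-2, 1, -88, -72]
step 5 (SWAP): [-2, 1, -72, -88]

[-2, 1, -72, -88]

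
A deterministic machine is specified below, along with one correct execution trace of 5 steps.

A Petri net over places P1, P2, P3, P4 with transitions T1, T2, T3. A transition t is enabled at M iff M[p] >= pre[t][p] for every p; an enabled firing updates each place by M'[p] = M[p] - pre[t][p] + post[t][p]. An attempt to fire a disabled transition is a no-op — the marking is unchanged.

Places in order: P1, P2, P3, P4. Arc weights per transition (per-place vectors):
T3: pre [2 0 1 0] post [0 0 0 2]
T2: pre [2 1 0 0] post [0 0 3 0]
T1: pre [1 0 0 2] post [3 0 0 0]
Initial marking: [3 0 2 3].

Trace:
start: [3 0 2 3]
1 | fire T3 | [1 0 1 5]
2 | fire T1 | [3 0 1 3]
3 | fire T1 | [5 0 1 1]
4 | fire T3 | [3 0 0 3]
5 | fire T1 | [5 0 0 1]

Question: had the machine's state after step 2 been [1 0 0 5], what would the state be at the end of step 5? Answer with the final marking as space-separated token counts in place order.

state after step 2 := [1 0 0 5]
3 | fire T1 | [3 0 0 3]
4 | fire T3 | [3 0 0 3]
5 | fire T1 | [5 0 0 1]

5 0 0 1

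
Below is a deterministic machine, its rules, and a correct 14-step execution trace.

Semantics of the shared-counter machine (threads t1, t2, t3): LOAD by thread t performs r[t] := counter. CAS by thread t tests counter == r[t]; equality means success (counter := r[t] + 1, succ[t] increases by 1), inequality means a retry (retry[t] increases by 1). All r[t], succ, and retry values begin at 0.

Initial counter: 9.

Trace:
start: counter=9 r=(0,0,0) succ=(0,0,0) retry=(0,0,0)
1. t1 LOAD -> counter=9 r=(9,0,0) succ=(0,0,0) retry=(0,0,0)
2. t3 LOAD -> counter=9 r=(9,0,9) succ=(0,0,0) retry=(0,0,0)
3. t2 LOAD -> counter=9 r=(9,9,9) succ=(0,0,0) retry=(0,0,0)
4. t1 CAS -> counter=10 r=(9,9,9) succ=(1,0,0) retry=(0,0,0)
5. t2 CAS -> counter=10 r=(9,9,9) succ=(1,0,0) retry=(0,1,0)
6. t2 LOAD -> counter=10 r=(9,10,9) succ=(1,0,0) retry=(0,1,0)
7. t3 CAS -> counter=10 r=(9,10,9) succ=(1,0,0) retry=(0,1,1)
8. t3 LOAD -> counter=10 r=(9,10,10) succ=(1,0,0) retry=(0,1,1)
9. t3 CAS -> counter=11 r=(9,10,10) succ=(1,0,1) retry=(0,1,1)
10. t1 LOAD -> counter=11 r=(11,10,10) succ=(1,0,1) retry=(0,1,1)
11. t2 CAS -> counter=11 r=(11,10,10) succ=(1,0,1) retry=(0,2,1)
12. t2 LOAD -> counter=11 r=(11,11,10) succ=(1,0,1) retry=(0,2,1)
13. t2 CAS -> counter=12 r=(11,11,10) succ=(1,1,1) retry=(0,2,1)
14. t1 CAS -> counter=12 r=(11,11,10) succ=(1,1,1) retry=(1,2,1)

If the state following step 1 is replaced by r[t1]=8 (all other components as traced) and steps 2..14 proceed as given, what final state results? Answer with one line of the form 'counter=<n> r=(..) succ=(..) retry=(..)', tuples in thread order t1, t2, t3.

state after step 1 := counter=9 r=(8,0,0) succ=(0,0,0) retry=(0,0,0)
2. t3 LOAD -> counter=9 r=(8,0,9) succ=(0,0,0) retry=(0,0,0)
3. t2 LOAD -> counter=9 r=(8,9,9) succ=(0,0,0) retry=(0,0,0)
4. t1 CAS -> counter=9 r=(8,9,9) succ=(0,0,0) retry=(1,0,0)
5. t2 CAS -> counter=10 r=(8,9,9) succ=(0,1,0) retry=(1,0,0)
6. t2 LOAD -> counter=10 r=(8,10,9) succ=(0,1,0) retry=(1,0,0)
7. t3 CAS -> counter=10 r=(8,10,9) succ=(0,1,0) retry=(1,0,1)
8. t3 LOAD -> counter=10 r=(8,10,10) succ=(0,1,0) retry=(1,0,1)
9. t3 CAS -> counter=11 r=(8,10,10) succ=(0,1,1) retry=(1,0,1)
10. t1 LOAD -> counter=11 r=(11,10,10) succ=(0,1,1) retry=(1,0,1)
11. t2 CAS -> counter=11 r=(11,10,10) succ=(0,1,1) retry=(1,1,1)
12. t2 LOAD -> counter=11 r=(11,11,10) succ=(0,1,1) retry=(1,1,1)
13. t2 CAS -> counter=12 r=(11,11,10) succ=(0,2,1) retry=(1,1,1)
14. t1 CAS -> counter=12 r=(11,11,10) succ=(0,2,1) retry=(2,1,1)

counter=12 r=(11,11,10) succ=(0,2,1) retry=(2,1,1)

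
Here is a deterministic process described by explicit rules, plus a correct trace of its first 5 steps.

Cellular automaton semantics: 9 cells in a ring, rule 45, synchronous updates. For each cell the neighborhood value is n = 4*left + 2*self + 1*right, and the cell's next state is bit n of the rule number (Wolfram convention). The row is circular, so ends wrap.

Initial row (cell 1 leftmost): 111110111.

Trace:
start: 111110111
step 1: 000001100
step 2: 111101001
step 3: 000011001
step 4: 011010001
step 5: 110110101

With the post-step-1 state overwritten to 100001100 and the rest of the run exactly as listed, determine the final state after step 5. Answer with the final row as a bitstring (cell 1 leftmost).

state after step 1 := 100001100
step 2: 101101000
step 3: 111011010
step 4: 100110111
step 5: 000101100

000101100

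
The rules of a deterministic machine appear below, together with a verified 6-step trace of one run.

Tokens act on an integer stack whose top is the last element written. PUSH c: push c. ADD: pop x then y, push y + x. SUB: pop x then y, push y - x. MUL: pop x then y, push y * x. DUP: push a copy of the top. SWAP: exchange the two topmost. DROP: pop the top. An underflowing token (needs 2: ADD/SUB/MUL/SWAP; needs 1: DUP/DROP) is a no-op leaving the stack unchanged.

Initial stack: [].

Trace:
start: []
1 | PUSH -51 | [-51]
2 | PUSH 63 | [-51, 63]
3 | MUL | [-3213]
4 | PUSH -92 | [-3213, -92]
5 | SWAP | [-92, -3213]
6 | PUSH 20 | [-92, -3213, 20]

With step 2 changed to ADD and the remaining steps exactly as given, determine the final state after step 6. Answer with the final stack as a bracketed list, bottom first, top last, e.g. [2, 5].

(re-executing from step 2 with the substitution; state before step 2: [-51])
2 | ADD | [-51]
3 | MUL | [-51]
4 | PUSH -92 | [-51, -92]
5 | SWAP | [-92, -51]
6 | PUSH 20 | [-92, -51, 20]

[-92, -51, 20]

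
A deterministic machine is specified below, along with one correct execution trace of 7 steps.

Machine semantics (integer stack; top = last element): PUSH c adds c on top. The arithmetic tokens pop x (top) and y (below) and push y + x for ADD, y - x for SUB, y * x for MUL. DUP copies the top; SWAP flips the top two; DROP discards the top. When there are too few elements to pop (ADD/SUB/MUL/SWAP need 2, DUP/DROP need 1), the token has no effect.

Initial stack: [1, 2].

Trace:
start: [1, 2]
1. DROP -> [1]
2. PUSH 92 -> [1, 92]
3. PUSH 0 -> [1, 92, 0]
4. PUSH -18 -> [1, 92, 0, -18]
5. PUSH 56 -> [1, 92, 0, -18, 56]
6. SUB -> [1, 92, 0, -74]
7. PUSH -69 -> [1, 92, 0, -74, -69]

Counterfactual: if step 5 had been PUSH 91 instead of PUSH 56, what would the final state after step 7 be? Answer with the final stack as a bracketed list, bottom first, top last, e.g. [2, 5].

(re-executing from step 5 with the substitution; state before step 5: [1, 92, 0, -18])
5. PUSH 91 -> [1, 92, 0, -18, 91]
6. SUB -> [1, 92, 0, -109]
7. PUSH -69 -> [1, 92, 0, -109, -69]

[1, 92, 0, -109, -69]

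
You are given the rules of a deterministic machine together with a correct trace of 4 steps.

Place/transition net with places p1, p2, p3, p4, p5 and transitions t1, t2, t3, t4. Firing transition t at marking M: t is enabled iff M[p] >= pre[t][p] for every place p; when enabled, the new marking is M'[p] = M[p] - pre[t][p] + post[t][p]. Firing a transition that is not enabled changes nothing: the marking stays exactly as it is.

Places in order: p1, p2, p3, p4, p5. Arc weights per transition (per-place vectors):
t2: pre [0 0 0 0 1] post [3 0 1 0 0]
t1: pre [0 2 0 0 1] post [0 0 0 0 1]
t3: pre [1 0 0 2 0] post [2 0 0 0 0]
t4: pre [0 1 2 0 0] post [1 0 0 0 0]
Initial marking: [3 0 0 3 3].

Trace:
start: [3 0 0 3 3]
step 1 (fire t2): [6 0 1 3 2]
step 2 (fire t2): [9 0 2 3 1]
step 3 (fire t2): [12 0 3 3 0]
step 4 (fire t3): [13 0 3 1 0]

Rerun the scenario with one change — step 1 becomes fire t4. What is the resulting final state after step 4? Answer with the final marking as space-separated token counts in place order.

(re-executing from step 1 with the substitution; state before step 1: [3 0 0 3 3])
step 1 (fire t4): [3 0 0 3 3]
step 2 (fire t2): [6 0 1 3 2]
step 3 (fire t2): [9 0 2 3 1]
step 4 (fire t3): [10 0 2 1 1]

10 0 2 1 1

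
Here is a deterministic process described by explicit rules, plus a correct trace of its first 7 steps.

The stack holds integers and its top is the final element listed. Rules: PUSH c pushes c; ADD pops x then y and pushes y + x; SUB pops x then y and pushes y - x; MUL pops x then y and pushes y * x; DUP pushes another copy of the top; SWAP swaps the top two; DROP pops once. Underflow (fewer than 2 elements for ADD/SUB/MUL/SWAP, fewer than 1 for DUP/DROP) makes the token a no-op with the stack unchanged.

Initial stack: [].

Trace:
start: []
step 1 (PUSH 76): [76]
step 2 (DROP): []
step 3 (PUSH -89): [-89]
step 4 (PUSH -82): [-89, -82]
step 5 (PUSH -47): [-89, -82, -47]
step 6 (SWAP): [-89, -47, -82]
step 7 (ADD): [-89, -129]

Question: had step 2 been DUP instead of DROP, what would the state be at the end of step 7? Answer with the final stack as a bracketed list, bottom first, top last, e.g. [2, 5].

(re-executing from step 2 with the substitution; state before step 2: [76])
step 2 (DUP): [76, 76]
step 3 (PUSH -89): [76, 76, -89]
step 4 (PUSH -82): [76, 76, -89, -82]
step 5 (PUSH -47): [76, 76, -89, -82, -47]
step 6 (SWAP): [76, 76, -89, -47, -82]
step 7 (ADD): [76, 76, -89, -129]

[76, 76, -89, -129]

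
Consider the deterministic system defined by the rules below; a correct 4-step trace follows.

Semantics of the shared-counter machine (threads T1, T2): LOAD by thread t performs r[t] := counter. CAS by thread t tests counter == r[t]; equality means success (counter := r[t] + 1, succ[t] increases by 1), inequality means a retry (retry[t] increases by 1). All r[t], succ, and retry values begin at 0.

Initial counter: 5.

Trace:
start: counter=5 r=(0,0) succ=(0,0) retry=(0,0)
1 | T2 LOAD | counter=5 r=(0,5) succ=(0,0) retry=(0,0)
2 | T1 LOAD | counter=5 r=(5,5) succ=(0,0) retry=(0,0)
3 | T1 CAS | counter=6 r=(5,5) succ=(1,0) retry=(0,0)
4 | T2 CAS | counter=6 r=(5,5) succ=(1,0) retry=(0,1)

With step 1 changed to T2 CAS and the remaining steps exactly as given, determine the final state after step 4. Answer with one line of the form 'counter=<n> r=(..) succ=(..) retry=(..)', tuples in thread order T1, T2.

(re-executing from step 1 with the substitution; state before step 1: counter=5 r=(0,0) succ=(0,0) retry=(0,0))
1 | T2 CAS | counter=5 r=(0,0) succ=(0,0) retry=(0,1)
2 | T1 LOAD | counter=5 r=(5,0) succ=(0,0) retry=(0,1)
3 | T1 CAS | counter=6 r=(5,0) succ=(1,0) retry=(0,1)
4 | T2 CAS | counter=6 r=(5,0) succ=(1,0) retry=(0,2)

counter=6 r=(5,0) succ=(1,0) retry=(0,2)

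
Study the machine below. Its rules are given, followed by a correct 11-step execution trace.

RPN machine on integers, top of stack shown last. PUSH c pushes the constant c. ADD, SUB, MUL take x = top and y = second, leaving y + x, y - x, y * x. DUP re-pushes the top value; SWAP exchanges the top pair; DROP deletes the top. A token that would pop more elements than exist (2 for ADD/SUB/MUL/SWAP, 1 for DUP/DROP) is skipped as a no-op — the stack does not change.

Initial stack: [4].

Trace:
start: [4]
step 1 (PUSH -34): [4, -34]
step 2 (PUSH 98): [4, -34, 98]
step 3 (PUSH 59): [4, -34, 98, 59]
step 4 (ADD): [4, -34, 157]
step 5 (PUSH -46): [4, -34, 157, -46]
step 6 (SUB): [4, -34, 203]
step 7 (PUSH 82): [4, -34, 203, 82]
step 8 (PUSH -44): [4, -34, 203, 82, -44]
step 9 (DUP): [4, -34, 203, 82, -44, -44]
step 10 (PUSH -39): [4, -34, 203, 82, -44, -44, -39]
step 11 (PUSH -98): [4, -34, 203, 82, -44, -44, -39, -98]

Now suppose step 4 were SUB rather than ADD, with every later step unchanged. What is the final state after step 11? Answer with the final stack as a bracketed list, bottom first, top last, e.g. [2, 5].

(re-executing from step 4 with the substitution; state before step 4: [4, -34, 98, 59])
step 4 (SUB): [4, -34, 39]
step 5 (PUSH -46): [4, -34, 39, -46]
step 6 (SUB): [4, -34, 85]
step 7 (PUSH 82): [4, -34, 85, 82]
step 8 (PUSH -44): [4, -34, 85, 82, -44]
step 9 (DUP): [4, -34, 85, 82, -44, -44]
step 10 (PUSH -39): [4, -34, 85, 82, -44, -44, -39]
step 11 (PUSH -98): [4, -34, 85, 82, -44, -44, -39, -98]

[4, -34, 85, 82, -44, -44, -39, -98]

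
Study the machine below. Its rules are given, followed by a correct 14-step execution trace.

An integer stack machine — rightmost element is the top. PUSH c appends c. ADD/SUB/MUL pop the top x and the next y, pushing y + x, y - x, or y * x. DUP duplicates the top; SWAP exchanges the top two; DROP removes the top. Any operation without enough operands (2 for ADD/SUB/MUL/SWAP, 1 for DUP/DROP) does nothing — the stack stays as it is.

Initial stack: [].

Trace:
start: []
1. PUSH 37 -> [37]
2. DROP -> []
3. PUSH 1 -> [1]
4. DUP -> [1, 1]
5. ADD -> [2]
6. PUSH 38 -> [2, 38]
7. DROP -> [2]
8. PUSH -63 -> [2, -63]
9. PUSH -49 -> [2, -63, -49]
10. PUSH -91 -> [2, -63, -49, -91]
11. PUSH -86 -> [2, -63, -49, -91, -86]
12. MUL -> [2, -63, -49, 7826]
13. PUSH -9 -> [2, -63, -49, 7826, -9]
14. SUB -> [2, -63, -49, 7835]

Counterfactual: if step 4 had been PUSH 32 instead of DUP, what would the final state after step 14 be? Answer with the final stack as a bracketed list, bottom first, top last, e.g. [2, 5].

(re-executing from step 4 with the substitution; state before step 4: [1])
4. PUSH 32 -> [1, 32]
5. ADD -> [33]
6. PUSH 38 -> [33, 38]
7. DROP -> [33]
8. PUSH -63 -> [33, -63]
9. PUSH -49 -> [33, -63, -49]
10. PUSH -91 -> [33, -63, -49, -91]
11. PUSH -86 -> [33, -63, -49, -91, -86]
12. MUL -> [33, -63, -49, 7826]
13. PUSH -9 -> [33, -63, -49, 7826, -9]
14. SUB -> [33, -63, -49, 7835]

[33, -63, -49, 7835]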